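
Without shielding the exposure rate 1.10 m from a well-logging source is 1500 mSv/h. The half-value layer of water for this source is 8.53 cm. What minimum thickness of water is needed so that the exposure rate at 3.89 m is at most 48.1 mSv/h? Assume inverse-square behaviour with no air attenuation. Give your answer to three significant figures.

11.2 cm

At 3.89 m, distance alone gives 1500 × (1.10/3.89)² = 1500 × 0.07996 = 119.9 mSv/h.
Further attenuation needed: 119.9/48.1 = 2.493.
n = log₂(2.493) = 1.318 half-value layers.
Thickness = 1.318 × 8.53 cm = 11.24 cm.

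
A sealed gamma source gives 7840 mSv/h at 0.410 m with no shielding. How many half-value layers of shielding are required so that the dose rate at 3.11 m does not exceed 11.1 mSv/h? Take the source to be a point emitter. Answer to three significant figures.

3.62 half-value layers

At 3.11 m, distance alone gives (0.410/3.11)² = 0.01738, so 7840 × 0.01738 = 136.3 mSv/h.
Further attenuation needed: 136.3/11.1 = 12.28.
n = log₂(12.28) = 3.618 half-value layers.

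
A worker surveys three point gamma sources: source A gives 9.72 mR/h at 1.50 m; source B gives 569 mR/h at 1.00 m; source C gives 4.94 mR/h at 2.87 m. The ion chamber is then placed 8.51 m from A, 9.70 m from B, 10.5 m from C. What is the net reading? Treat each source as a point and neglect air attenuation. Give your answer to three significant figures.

6.72 mR/h

Each source contributes Iᵢ·(dᵢ/rᵢ)²; contributions add.
A: 9.72 × (1.50/8.51)² = 0.3020 mR/h
B: 569 × (1.00/9.70)² = 6.047 mR/h
C: 4.94 × (2.87/10.5)² = 0.3691 mR/h
Total = 0.3020 + 6.047 + 0.3691 = 6.718 mR/h.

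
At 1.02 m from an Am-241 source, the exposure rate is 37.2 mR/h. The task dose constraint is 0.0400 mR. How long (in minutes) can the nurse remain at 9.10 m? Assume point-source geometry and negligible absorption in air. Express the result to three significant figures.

5.14 min

Intensity scales as (d₁/d₂)², so rate at 9.10 m:
(1.02/9.10)² = 0.01256, so 37.2 × 0.01256 = 0.4672 mR/h.
Stay time = 0.0400 mR ÷ 0.4672 mR/h = 0.08562 h = 5.137 min.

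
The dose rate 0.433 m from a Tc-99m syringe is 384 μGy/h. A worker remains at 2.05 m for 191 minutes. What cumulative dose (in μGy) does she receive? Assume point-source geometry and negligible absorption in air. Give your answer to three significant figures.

54.5 μGy

Intensity scales as (d₁/d₂)², so rate at 2.05 m:
(0.433/2.05)² = 0.04461, so 384 × 0.04461 = 17.13 μGy/h.
Dose = rate × time = 17.13 μGy/h × 3.183 h = 54.52 μGy.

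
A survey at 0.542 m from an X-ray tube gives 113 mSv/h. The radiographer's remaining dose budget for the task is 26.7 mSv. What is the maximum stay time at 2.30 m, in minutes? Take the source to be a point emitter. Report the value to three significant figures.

255 min

Using I₁d₁² = I₂d₂², rate at 2.30 m:
113 × (0.542/2.30)² = 113 × 0.05553 = 6.275 mSv/h.
Stay time = 26.7 mSv ÷ 6.275 mSv/h = 4.255 h = 255.3 min.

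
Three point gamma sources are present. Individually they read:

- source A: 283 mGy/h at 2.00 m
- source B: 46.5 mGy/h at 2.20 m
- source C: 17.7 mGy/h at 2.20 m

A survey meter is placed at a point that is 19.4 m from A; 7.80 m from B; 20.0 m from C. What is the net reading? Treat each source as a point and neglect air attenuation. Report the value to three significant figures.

6.92 mGy/h

Each source contributes Iᵢ·(dᵢ/rᵢ)²; contributions add.
A: 283 × (2.00/19.4)² = 3.008 mGy/h
B: 46.5 × (2.20/7.80)² = 3.699 mGy/h
C: 17.7 × (2.20/20.0)² = 0.2142 mGy/h
Total = 3.008 + 3.699 + 0.2142 = 6.921 mGy/h.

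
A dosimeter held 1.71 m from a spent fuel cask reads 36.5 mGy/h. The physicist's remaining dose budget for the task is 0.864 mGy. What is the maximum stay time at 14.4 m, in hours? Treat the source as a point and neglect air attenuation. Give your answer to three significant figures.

Applying the 1/r² law, rate at 14.4 m:
(1.71/14.4)² = 0.01410, so 36.5 × 0.01410 = 0.5146 mGy/h.
Stay time = 0.864 mGy ÷ 0.5146 mGy/h = 1.679 h.

1.68 h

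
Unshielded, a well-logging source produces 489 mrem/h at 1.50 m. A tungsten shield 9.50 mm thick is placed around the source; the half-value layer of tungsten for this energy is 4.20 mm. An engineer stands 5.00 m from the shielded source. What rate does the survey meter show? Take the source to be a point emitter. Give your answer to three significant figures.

9.18 mrem/h

Distance alone: (1.50/5.00)² = 0.09000, so 489 × 0.09000 = 44.01 mrem/h.
Shield: 9.50/4.20 = 2.262 half-value layers → attenuation 2^(−2.262) = 0.2085.
Combined: 44.01 × 0.2085 = 9.176 mrem/h.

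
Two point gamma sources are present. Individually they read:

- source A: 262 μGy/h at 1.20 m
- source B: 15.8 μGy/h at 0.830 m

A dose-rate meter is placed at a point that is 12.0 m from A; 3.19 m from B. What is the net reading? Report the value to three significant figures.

By superposition, sum each source's inverse-square contribution:
A: 262 × (1.20/12.0)² = 2.620 μGy/h
B: 15.8 × (0.830/3.19)² = 1.070 μGy/h
Total = 2.620 + 1.070 = 3.690 μGy/h.

3.69 μGy/h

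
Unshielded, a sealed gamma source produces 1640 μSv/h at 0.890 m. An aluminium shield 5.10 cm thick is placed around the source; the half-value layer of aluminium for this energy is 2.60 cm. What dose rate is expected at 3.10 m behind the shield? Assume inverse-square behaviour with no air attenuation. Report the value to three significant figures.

Distance alone: 1640 × (0.890/3.10)² = 1640 × 0.08242 = 135.2 μSv/h.
Shield: 5.10/2.60 = 1.962 half-value layers → attenuation 2^(−1.962) = 0.2567.
Combined: 135.2 × 0.2567 = 34.71 μSv/h.

34.7 μSv/h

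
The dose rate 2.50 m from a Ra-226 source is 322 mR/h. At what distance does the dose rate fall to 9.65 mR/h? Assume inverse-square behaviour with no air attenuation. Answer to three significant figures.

14.4 m

By the inverse-square law, d₂ = d₁·√(I₁/I₂).
I₁/I₂ = 322/9.65 = 33.37, so d₂ = 2.50 × √33.37 = 14.44 m.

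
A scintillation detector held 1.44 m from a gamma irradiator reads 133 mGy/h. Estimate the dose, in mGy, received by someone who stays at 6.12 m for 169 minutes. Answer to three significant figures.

Applying the 1/r² law, rate at 6.12 m:
(1.44/6.12)² = 0.05536, so 133 × 0.05536 = 7.363 mGy/h.
Dose = rate × time = 7.363 mGy/h × 2.817 h = 20.74 mGy.

20.7 mGy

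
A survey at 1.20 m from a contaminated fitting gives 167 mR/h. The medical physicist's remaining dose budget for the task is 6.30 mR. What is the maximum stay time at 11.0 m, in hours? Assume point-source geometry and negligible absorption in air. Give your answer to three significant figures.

By the inverse-square law, rate at 11.0 m:
167 × (1.20/11.0)² = 167 × 0.01190 = 1.987 mR/h.
Stay time = 6.30 mR ÷ 1.987 mR/h = 3.171 h.

3.17 h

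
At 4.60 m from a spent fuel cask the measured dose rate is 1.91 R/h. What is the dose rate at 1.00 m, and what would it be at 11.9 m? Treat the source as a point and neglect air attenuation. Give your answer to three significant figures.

40.4 R/h; 0.285 R/h

By the inverse-square law,
At 1.00 m: 1.91 × (4.60/1.00)² = 1.91 × 21.16 = 40.42 R/h
At 11.9 m: (1.00/11.9)² = 0.007062, so 40.42 × 0.007062 = 0.2854 R/h.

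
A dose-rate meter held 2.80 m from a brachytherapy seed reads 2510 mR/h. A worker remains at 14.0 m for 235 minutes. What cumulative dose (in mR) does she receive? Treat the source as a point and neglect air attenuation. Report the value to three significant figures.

Using I₁d₁² = I₂d₂², rate at 14.0 m:
2510 × (2.80/14.0)² = 2510 × 0.04000 = 100.4 mR/h.
Dose = rate × time = 100.4 mR/h × 3.917 h = 393.3 mR.

393 mR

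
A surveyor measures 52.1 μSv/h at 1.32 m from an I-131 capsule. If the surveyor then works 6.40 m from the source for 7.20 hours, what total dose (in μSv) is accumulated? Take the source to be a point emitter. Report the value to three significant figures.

Since intensity falls as 1/r², rate at 6.40 m:
52.1 × (1.32/6.40)² = 52.1 × 0.04254 = 2.216 μSv/h.
Dose = rate × time = 2.216 μSv/h × 7.200 h = 15.96 μSv.

16.0 μSv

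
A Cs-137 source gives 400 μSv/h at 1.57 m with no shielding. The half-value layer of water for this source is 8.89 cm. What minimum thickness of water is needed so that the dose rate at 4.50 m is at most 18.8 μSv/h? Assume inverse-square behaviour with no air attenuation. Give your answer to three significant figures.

At 4.50 m, distance alone gives 400 × (1.57/4.50)² = 400 × 0.1217 = 48.68 μSv/h.
Further attenuation needed: 48.68/18.8 = 2.589.
n = log₂(2.589) = 1.372 half-value layers.
Thickness = 1.372 × 8.89 cm = 12.20 cm.

12.2 cm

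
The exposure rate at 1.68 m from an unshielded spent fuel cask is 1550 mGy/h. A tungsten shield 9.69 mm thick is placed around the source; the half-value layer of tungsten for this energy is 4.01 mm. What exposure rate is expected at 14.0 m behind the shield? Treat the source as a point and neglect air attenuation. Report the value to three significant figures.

4.18 mGy/h

Distance alone: 1550 × (1.68/14.0)² = 1550 × 0.01440 = 22.32 mGy/h.
Shield: 9.69/4.01 = 2.416 half-value layers → attenuation 2^(−2.416) = 0.1874.
Combined: 22.32 × 0.1874 = 4.183 mGy/h.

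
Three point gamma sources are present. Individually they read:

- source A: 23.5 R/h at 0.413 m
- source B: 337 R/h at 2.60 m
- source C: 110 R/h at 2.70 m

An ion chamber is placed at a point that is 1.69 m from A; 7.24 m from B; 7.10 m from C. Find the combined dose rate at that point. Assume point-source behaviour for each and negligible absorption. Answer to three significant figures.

60.8 R/h

Each source contributes Iᵢ·(dᵢ/rᵢ)²; contributions add.
A: 23.5 × (0.413/1.69)² = 1.403 R/h
B: 337 × (2.60/7.24)² = 43.46 R/h
C: 110 × (2.70/7.10)² = 15.91 R/h
Total = 1.403 + 43.46 + 15.91 = 60.77 R/h.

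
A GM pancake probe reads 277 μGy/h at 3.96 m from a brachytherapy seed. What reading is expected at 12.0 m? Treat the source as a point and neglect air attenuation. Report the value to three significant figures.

30.2 μGy/h

By the inverse-square law, the rate at 12.0 m is
277 × (3.96/12.0)² = 277 × 0.1089 = 30.17 μGy/h.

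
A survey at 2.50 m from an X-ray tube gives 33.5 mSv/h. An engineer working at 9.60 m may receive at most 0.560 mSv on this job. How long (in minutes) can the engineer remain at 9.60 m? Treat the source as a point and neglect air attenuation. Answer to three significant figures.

14.8 min

Applying the 1/r² law, rate at 9.60 m:
33.5 × (2.50/9.60)² = 33.5 × 0.06782 = 2.272 mSv/h.
Stay time = 0.560 mSv ÷ 2.272 mSv/h = 0.2465 h = 14.79 min.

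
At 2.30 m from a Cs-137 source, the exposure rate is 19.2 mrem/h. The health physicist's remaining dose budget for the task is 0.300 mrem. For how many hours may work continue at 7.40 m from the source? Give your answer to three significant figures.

0.162 h

Using I₁d₁² = I₂d₂², rate at 7.40 m:
19.2 × (2.30/7.40)² = 19.2 × 0.09660 = 1.855 mrem/h.
Stay time = 0.300 mrem ÷ 1.855 mrem/h = 0.1617 h.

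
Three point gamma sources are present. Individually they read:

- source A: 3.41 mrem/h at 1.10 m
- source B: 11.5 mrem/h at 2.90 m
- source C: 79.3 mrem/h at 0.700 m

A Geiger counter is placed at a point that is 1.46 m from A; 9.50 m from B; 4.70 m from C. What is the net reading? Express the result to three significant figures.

4.77 mrem/h

By superposition, sum each source's inverse-square contribution:
A: 3.41 × (1.10/1.46)² = 1.936 mrem/h
B: 11.5 × (2.90/9.50)² = 1.072 mrem/h
C: 79.3 × (0.700/4.70)² = 1.759 mrem/h
Total = 1.936 + 1.072 + 1.759 = 4.767 mrem/h.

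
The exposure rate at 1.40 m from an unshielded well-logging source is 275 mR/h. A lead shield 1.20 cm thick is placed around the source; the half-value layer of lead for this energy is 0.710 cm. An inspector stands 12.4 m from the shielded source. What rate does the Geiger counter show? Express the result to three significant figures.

1.09 mR/h

Distance alone: (1.40/12.4)² = 0.01275, so 275 × 0.01275 = 3.506 mR/h.
Shield: 1.20/0.710 = 1.690 half-value layers → attenuation 2^(−1.690) = 0.3099.
Combined: 3.506 × 0.3099 = 1.087 mR/h.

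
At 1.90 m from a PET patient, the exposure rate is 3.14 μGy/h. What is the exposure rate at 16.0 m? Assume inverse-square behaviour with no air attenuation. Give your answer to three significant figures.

Applying the 1/r² law, the rate at 16.0 m is
3.14 × (1.90/16.0)² = 3.14 × 0.01410 = 0.04427 μGy/h.

0.0443 μGy/h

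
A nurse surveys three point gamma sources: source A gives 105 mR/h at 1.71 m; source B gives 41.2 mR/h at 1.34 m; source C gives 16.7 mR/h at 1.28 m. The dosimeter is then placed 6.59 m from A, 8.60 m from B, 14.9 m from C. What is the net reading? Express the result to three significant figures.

Each source contributes Iᵢ·(dᵢ/rᵢ)²; contributions add.
A: 105 × (1.71/6.59)² = 7.070 mR/h
B: 41.2 × (1.34/8.60)² = 1.000 mR/h
C: 16.7 × (1.28/14.9)² = 0.1232 mR/h
Total = 7.070 + 1.000 + 0.1232 = 8.193 mR/h.

8.19 mR/h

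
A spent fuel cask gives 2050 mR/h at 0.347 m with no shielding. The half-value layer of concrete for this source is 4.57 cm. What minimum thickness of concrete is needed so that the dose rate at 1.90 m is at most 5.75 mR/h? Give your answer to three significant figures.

16.3 cm

At 1.90 m, distance alone gives 2050 × (0.347/1.90)² = 2050 × 0.03335 = 68.37 mR/h.
Further attenuation needed: 68.37/5.75 = 11.89.
n = log₂(11.89) = 3.572 half-value layers.
Thickness = 3.572 × 4.57 cm = 16.32 cm.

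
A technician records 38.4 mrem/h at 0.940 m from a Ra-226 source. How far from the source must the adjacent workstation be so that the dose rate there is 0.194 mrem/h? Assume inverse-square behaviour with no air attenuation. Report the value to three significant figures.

Applying the 1/r² law, d₂ = d₁·√(I₁/I₂).
I₁/I₂ = 38.4/0.194 = 197.9, so d₂ = 0.940 × √197.9 = 13.22 m.

13.2 m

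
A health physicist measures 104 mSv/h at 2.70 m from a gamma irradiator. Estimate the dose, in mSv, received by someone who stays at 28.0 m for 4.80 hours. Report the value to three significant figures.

4.64 mSv

Since intensity falls as 1/r², rate at 28.0 m:
104 × (2.70/28.0)² = 104 × 0.009298 = 0.9670 mSv/h.
Dose = rate × time = 0.9670 mSv/h × 4.800 h = 4.642 mSv.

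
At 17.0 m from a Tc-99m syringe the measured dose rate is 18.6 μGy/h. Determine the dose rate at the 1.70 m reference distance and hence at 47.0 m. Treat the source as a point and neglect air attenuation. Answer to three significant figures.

1860 μGy/h; 2.43 μGy/h

Since intensity falls as 1/r²,
At 1.70 m: 18.6 × (17.0/1.70)² = 18.6 × 100.0 = 1860 μGy/h
At 47.0 m: 1860 × (1.70/47.0)² = 1860 × 0.001308 = 2.433 μGy/h.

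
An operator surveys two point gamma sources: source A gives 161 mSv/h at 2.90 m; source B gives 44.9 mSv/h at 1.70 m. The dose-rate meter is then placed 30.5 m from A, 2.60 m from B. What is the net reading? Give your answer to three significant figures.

Each source contributes Iᵢ·(dᵢ/rᵢ)²; contributions add.
A: 161 × (2.90/30.5)² = 1.456 mSv/h
B: 44.9 × (1.70/2.60)² = 19.20 mSv/h
Total = 1.456 + 19.20 = 20.66 mSv/h.

20.7 mSv/h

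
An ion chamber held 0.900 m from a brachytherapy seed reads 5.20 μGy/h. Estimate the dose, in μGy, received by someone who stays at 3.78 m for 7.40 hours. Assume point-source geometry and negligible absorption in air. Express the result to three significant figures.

By the inverse-square law, rate at 3.78 m:
(0.900/3.78)² = 0.05669, so 5.20 × 0.05669 = 0.2948 μGy/h.
Dose = rate × time = 0.2948 μGy/h × 7.400 h = 2.182 μGy.

2.18 μGy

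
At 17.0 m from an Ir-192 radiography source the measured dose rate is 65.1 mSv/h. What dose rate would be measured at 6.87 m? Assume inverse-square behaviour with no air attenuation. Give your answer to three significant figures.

399 mSv/h

By the inverse-square law, scaling from 17.0 m to 6.87 m:
65.1 × (17.0/6.87)² = 65.1 × 6.123 = 398.6 mSv/h.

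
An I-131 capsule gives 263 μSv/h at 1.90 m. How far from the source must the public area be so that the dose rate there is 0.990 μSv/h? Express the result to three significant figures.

Using I₁d₁² = I₂d₂², d₂ = d₁·√(I₁/I₂).
I₁/I₂ = 263/0.990 = 265.7, so d₂ = 1.90 × √265.7 = 30.97 m.

31.0 m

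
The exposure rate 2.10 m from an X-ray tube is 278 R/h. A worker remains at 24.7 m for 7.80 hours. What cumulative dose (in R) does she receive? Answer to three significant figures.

15.7 R

By the inverse-square law, rate at 24.7 m:
(2.10/24.7)² = 0.007228, so 278 × 0.007228 = 2.009 R/h.
Dose = rate × time = 2.009 R/h × 7.800 h = 15.67 R.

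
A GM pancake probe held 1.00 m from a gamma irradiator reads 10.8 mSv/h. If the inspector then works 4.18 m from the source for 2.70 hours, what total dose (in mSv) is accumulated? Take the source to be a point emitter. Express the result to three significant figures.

Since intensity falls as 1/r², rate at 4.18 m:
10.8 × (1.00/4.18)² = 10.8 × 0.05723 = 0.6181 mSv/h.
Dose = rate × time = 0.6181 mSv/h × 2.700 h = 1.669 mSv.

1.67 mSv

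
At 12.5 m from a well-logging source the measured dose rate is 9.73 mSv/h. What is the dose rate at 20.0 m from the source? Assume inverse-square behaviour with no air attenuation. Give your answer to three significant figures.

By the inverse-square law, scaling from 12.5 m to 20.0 m:
(12.5/20.0)² = 0.3906, so 9.73 × 0.3906 = 3.801 mSv/h.

3.80 mSv/h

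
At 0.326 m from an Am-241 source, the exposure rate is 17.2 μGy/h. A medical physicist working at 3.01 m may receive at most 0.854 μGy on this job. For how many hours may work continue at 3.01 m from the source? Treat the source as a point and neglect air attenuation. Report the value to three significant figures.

By the inverse-square law, rate at 3.01 m:
17.2 × (0.326/3.01)² = 17.2 × 0.01173 = 0.2018 μGy/h.
Stay time = 0.854 μGy ÷ 0.2018 μGy/h = 4.232 h.

4.23 h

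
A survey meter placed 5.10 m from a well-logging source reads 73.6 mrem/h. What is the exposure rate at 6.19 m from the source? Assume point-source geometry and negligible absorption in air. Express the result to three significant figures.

Using I₁d₁² = I₂d₂², scaling from 5.10 m to 6.19 m:
73.6 × (5.10/6.19)² = 73.6 × 0.6788 = 49.96 mrem/h.

50.0 mrem/h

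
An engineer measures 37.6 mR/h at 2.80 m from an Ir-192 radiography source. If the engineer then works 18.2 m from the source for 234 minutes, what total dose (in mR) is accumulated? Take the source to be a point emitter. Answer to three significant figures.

Applying the 1/r² law, rate at 18.2 m:
(2.80/18.2)² = 0.02367, so 37.6 × 0.02367 = 0.8900 mR/h.
Dose = rate × time = 0.8900 mR/h × 3.900 h = 3.471 mR.

3.47 mR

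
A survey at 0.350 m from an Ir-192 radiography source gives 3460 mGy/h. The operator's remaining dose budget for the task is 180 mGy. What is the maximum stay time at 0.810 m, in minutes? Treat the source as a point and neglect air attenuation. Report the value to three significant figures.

16.7 min

Intensity scales as (d₁/d₂)², so rate at 0.810 m:
3460 × (0.350/0.810)² = 3460 × 0.1867 = 646.0 mGy/h.
Stay time = 180 mGy ÷ 646.0 mGy/h = 0.2786 h = 16.72 min.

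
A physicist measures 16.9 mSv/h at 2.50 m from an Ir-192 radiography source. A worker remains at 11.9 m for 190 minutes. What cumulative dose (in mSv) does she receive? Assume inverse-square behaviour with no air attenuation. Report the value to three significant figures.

2.36 mSv

Since intensity falls as 1/r², rate at 11.9 m:
16.9 × (2.50/11.9)² = 16.9 × 0.04414 = 0.7460 mSv/h.
Dose = rate × time = 0.7460 mSv/h × 3.167 h = 2.363 mSv.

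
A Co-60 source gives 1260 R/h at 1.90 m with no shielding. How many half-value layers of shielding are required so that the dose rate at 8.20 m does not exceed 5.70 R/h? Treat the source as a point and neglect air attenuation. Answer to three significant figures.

At 8.20 m, distance alone gives 1260 × (1.90/8.20)² = 1260 × 0.05369 = 67.65 R/h.
Further attenuation needed: 67.65/5.70 = 11.87.
n = log₂(11.87) = 3.569 half-value layers.

3.57 half-value layers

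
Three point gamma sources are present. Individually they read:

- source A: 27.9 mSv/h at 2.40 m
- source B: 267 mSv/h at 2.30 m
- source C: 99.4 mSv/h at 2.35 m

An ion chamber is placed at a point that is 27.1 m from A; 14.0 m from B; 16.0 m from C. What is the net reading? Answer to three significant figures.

9.57 mSv/h

Each source contributes Iᵢ·(dᵢ/rᵢ)²; contributions add.
A: 27.9 × (2.40/27.1)² = 0.2188 mSv/h
B: 267 × (2.30/14.0)² = 7.206 mSv/h
C: 99.4 × (2.35/16.0)² = 2.144 mSv/h
Total = 0.2188 + 7.206 + 2.144 = 9.569 mSv/h.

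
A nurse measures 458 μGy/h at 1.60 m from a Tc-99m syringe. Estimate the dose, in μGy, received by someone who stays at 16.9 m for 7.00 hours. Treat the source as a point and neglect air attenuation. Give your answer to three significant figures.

28.7 μGy

Intensity scales as (d₁/d₂)², so rate at 16.9 m:
(1.60/16.9)² = 0.008963, so 458 × 0.008963 = 4.105 μGy/h.
Dose = rate × time = 4.105 μGy/h × 7.000 h = 28.74 μGy.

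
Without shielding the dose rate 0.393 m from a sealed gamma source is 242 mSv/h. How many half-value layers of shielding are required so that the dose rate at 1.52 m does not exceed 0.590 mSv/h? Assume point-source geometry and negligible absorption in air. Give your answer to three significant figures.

4.78 half-value layers

At 1.52 m, distance alone gives (0.393/1.52)² = 0.06685, so 242 × 0.06685 = 16.18 mSv/h.
Further attenuation needed: 16.18/0.590 = 27.42.
n = log₂(27.42) = 4.777 half-value layers.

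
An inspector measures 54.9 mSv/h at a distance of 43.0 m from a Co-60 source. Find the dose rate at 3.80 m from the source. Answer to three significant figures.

7030 mSv/h

Intensity scales as (d₁/d₂)², so the rate at 3.80 m is
54.9 × (43.0/3.80)² = 54.9 × 128.0 = 7027 mSv/h.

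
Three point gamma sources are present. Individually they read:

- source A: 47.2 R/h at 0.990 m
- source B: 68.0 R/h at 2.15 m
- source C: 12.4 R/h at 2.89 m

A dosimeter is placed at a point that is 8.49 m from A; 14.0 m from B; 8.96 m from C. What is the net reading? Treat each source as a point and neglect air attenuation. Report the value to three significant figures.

3.54 R/h

By superposition, sum each source's inverse-square contribution:
A: 47.2 × (0.990/8.49)² = 0.6418 R/h
B: 68.0 × (2.15/14.0)² = 1.604 R/h
C: 12.4 × (2.89/8.96)² = 1.290 R/h
Total = 0.6418 + 1.604 + 1.290 = 3.536 R/h.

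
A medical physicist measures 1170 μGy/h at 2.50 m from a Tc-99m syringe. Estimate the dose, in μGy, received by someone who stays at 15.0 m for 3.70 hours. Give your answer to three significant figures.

120 μGy

By the inverse-square law, rate at 15.0 m:
(2.50/15.0)² = 0.02778, so 1170 × 0.02778 = 32.50 μGy/h.
Dose = rate × time = 32.50 μGy/h × 3.700 h = 120.2 μGy.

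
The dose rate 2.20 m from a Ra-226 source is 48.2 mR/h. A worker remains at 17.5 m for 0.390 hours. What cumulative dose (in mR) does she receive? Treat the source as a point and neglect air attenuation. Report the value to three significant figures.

0.297 mR

By the inverse-square law, rate at 17.5 m:
48.2 × (2.20/17.5)² = 48.2 × 0.01580 = 0.7616 mR/h.
Dose = rate × time = 0.7616 mR/h × 0.3900 h = 0.2970 mR.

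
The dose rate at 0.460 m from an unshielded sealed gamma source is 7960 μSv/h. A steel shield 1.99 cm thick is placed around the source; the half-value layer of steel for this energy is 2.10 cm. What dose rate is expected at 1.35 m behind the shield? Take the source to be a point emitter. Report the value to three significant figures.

479 μSv/h

Distance alone: 7960 × (0.460/1.35)² = 7960 × 0.1161 = 924.2 μSv/h.
Shield: 1.99/2.10 = 0.9476 half-value layers → attenuation 2^(−0.9476) = 0.5185.
Combined: 924.2 × 0.5185 = 479.2 μSv/h.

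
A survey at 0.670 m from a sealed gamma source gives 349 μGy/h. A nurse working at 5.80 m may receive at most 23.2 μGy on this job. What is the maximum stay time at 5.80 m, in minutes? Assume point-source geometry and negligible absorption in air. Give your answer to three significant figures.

Intensity scales as (d₁/d₂)², so rate at 5.80 m:
349 × (0.670/5.80)² = 349 × 0.01334 = 4.656 μGy/h.
Stay time = 23.2 μGy ÷ 4.656 μGy/h = 4.983 h = 299.0 min.

299 min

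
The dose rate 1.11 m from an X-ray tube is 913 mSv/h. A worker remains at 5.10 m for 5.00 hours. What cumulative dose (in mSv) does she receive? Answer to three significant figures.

Since intensity falls as 1/r², rate at 5.10 m:
(1.11/5.10)² = 0.04737, so 913 × 0.04737 = 43.25 mSv/h.
Dose = rate × time = 43.25 mSv/h × 5.000 h = 216.2 mSv.

216 mSv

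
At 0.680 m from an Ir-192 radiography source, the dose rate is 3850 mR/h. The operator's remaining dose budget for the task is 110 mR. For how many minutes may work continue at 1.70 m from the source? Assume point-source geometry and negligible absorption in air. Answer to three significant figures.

Since intensity falls as 1/r², rate at 1.70 m:
(0.680/1.70)² = 0.1600, so 3850 × 0.1600 = 616.0 mR/h.
Stay time = 110 mR ÷ 616.0 mR/h = 0.1786 h = 10.72 min.

10.7 min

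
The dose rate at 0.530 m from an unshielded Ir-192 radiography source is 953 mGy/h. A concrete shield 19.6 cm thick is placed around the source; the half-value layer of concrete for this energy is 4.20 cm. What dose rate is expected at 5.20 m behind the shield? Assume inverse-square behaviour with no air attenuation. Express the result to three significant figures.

Distance alone: (0.530/5.20)² = 0.01039, so 953 × 0.01039 = 9.902 mGy/h.
Shield: 19.6/4.20 = 4.667 half-value layers → attenuation 2^(−4.667) = 0.03936.
Combined: 9.902 × 0.03936 = 0.3897 mGy/h.

0.390 mGy/h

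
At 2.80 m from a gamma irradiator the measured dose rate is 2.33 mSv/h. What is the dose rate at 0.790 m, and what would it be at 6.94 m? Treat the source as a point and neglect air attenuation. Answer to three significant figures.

Since intensity falls as 1/r²,
At 0.790 m: 2.33 × (2.80/0.790)² = 2.33 × 12.56 = 29.26 mSv/h
At 6.94 m: (0.790/6.94)² = 0.01296, so 29.26 × 0.01296 = 0.3792 mSv/h.

29.3 mSv/h; 0.379 mSv/h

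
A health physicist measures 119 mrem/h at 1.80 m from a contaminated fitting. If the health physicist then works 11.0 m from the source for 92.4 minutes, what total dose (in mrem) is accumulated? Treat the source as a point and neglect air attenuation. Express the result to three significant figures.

4.91 mrem

Applying the 1/r² law, rate at 11.0 m:
119 × (1.80/11.0)² = 119 × 0.02678 = 3.187 mrem/h.
Dose = rate × time = 3.187 mrem/h × 1.540 h = 4.908 mrem.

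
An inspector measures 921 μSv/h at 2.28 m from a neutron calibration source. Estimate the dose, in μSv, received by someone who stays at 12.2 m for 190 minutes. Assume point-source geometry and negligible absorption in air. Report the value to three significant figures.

Applying the 1/r² law, rate at 12.2 m:
(2.28/12.2)² = 0.03493, so 921 × 0.03493 = 32.17 μSv/h.
Dose = rate × time = 32.17 μSv/h × 3.167 h = 101.9 μSv.

102 μSv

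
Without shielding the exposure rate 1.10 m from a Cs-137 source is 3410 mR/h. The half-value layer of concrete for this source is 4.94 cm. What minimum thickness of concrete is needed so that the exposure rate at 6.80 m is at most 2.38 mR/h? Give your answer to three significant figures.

At 6.80 m, distance alone gives 3410 × (1.10/6.80)² = 3410 × 0.02617 = 89.24 mR/h.
Further attenuation needed: 89.24/2.38 = 37.50.
n = log₂(37.50) = 5.229 half-value layers.
Thickness = 5.229 × 4.94 cm = 25.83 cm.

25.8 cm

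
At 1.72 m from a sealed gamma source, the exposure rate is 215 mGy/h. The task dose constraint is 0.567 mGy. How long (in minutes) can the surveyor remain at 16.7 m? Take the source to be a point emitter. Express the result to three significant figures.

14.9 min

Since intensity falls as 1/r², rate at 16.7 m:
(1.72/16.7)² = 0.01061, so 215 × 0.01061 = 2.281 mGy/h.
Stay time = 0.567 mGy ÷ 2.281 mGy/h = 0.2486 h = 14.92 min.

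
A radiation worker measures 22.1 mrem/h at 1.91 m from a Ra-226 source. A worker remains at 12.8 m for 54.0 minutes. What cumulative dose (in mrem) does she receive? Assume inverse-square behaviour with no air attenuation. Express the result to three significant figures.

Intensity scales as (d₁/d₂)², so rate at 12.8 m:
22.1 × (1.91/12.8)² = 22.1 × 0.02227 = 0.4922 mrem/h.
Dose = rate × time = 0.4922 mrem/h × 0.9000 h = 0.4430 mrem.

0.443 mrem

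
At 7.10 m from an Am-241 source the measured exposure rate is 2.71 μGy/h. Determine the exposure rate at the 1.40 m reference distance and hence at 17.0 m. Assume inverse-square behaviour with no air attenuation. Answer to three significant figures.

69.7 μGy/h; 0.473 μGy/h

Since intensity falls as 1/r²,
At 1.40 m: (7.10/1.40)² = 25.72, so 2.71 × 25.72 = 69.70 μGy/h
At 17.0 m: 69.70 × (1.40/17.0)² = 69.70 × 0.006782 = 0.4727 μGy/h.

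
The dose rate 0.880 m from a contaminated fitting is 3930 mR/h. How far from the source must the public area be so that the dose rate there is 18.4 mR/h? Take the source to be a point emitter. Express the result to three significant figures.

12.9 m

By the inverse-square law, d₂ = d₁·√(I₁/I₂).
I₁/I₂ = 3930/18.4 = 213.6, so d₂ = 0.880 × √213.6 = 12.86 m.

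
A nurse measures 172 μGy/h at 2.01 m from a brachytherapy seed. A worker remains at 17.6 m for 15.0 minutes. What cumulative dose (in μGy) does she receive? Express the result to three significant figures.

Applying the 1/r² law, rate at 17.6 m:
172 × (2.01/17.6)² = 172 × 0.01304 = 2.243 μGy/h.
Dose = rate × time = 2.243 μGy/h × 0.2500 h = 0.5607 μGy.

0.561 μGy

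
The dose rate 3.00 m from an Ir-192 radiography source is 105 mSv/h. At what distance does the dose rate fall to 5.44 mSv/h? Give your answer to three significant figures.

By the inverse-square law, d₂ = d₁·√(I₁/I₂).
I₁/I₂ = 105/5.44 = 19.30, so d₂ = 3.00 × √19.30 = 13.18 m.

13.2 m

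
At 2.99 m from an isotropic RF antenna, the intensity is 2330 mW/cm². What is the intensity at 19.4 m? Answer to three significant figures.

55.3 mW/cm²

By the inverse-square law, the rate at 19.4 m is
(2.99/19.4)² = 0.02375, so 2330 × 0.02375 = 55.34 mW/cm².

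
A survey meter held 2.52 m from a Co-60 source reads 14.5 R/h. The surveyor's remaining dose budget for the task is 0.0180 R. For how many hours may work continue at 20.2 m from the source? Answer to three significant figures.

0.0798 h

Since intensity falls as 1/r², rate at 20.2 m:
(2.52/20.2)² = 0.01556, so 14.5 × 0.01556 = 0.2256 R/h.
Stay time = 0.0180 R ÷ 0.2256 R/h = 0.07979 h.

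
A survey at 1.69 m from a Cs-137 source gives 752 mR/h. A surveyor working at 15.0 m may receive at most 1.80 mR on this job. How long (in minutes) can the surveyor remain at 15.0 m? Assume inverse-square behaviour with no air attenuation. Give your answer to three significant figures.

11.3 min

Intensity scales as (d₁/d₂)², so rate at 15.0 m:
752 × (1.69/15.0)² = 752 × 0.01269 = 9.543 mR/h.
Stay time = 1.80 mR ÷ 9.543 mR/h = 0.1886 h = 11.32 min.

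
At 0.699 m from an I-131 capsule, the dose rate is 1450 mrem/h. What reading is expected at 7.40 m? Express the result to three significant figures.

12.9 mrem/h

By the inverse-square law, the rate at 7.40 m is
(0.699/7.40)² = 0.008923, so 1450 × 0.008923 = 12.94 mrem/h.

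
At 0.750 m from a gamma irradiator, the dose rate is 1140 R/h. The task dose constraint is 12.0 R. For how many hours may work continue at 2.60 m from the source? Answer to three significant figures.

0.127 h

Using I₁d₁² = I₂d₂², rate at 2.60 m:
(0.750/2.60)² = 0.08321, so 1140 × 0.08321 = 94.86 R/h.
Stay time = 12.0 R ÷ 94.86 R/h = 0.1265 h.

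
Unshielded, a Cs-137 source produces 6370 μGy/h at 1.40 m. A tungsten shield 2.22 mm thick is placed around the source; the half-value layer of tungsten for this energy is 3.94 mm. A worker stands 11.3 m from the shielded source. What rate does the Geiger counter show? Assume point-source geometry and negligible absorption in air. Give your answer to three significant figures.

66.2 μGy/h

Distance alone: (1.40/11.3)² = 0.01535, so 6370 × 0.01535 = 97.78 μGy/h.
Shield: 2.22/3.94 = 0.5635 half-value layers → attenuation 2^(−0.5635) = 0.6767.
Combined: 97.78 × 0.6767 = 66.17 μGy/h.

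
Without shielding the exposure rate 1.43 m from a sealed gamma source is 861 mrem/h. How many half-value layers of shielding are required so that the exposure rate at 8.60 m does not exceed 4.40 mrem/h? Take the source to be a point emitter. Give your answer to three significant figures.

At 8.60 m, distance alone gives 861 × (1.43/8.60)² = 861 × 0.02765 = 23.81 mrem/h.
Further attenuation needed: 23.81/4.40 = 5.411.
n = log₂(5.411) = 2.436 half-value layers.

2.44 half-value layers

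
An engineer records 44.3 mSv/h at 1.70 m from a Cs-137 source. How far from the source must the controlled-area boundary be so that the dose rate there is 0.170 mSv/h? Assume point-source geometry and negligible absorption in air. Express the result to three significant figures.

27.4 m

Using I₁d₁² = I₂d₂², d₂ = d₁·√(I₁/I₂).
I₁/I₂ = 44.3/0.170 = 260.6, so d₂ = 1.70 × √260.6 = 27.44 m.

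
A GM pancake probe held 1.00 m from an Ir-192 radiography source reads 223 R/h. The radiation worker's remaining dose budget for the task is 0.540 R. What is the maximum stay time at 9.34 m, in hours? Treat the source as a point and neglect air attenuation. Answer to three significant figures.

0.211 h

Intensity scales as (d₁/d₂)², so rate at 9.34 m:
(1.00/9.34)² = 0.01146, so 223 × 0.01146 = 2.556 R/h.
Stay time = 0.540 R ÷ 2.556 R/h = 0.2113 h.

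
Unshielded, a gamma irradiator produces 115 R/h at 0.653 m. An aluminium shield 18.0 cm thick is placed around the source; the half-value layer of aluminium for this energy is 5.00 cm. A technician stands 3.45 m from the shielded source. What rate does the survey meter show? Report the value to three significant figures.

0.340 R/h

Distance alone: (0.653/3.45)² = 0.03583, so 115 × 0.03583 = 4.120 R/h.
Shield: 18.0/5.00 = 3.600 half-value layers → attenuation 2^(−3.600) = 0.08247.
Combined: 4.120 × 0.08247 = 0.3398 R/h.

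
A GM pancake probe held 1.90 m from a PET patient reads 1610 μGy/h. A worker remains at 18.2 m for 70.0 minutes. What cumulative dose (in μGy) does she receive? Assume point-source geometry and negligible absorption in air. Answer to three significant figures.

By the inverse-square law, rate at 18.2 m:
1610 × (1.90/18.2)² = 1610 × 0.01090 = 17.55 μGy/h.
Dose = rate × time = 17.55 μGy/h × 1.167 h = 20.48 μGy.

20.5 μGy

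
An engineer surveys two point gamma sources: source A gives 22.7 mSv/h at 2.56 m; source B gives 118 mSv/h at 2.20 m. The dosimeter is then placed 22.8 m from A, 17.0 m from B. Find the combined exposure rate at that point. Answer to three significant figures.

By superposition, sum each source's inverse-square contribution:
A: 22.7 × (2.56/22.8)² = 0.2862 mSv/h
B: 118 × (2.20/17.0)² = 1.976 mSv/h
Total = 0.2862 + 1.976 = 2.262 mSv/h.

2.26 mSv/h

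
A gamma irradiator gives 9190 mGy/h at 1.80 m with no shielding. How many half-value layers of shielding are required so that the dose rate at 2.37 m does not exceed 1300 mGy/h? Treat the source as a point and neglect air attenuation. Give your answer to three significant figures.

2.03 half-value layers

At 2.37 m, distance alone gives (1.80/2.37)² = 0.5768, so 9190 × 0.5768 = 5301 mGy/h.
Further attenuation needed: 5301/1300 = 4.078.
n = log₂(4.078) = 2.028 half-value layers.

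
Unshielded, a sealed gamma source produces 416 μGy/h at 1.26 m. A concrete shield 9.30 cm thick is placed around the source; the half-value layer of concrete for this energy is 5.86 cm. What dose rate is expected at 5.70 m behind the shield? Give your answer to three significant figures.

6.77 μGy/h

Distance alone: (1.26/5.70)² = 0.04886, so 416 × 0.04886 = 20.33 μGy/h.
Shield: 9.30/5.86 = 1.587 half-value layers → attenuation 2^(−1.587) = 0.3329.
Combined: 20.33 × 0.3329 = 6.768 μGy/h.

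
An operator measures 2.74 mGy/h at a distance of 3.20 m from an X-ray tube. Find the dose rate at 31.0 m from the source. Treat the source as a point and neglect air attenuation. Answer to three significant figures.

Applying the 1/r² law, the rate at 31.0 m is
2.74 × (3.20/31.0)² = 2.74 × 0.01066 = 0.02921 mGy/h.

0.0292 mGy/h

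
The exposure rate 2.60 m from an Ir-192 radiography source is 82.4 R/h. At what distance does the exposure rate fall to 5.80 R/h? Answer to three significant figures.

9.80 m

Intensity scales as (d₁/d₂)², so d₂ = d₁·√(I₁/I₂).
I₁/I₂ = 82.4/5.80 = 14.21, so d₂ = 2.60 × √14.21 = 9.801 m.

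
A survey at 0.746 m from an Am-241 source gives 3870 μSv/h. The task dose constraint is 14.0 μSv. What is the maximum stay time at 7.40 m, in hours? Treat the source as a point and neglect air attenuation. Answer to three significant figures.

Using I₁d₁² = I₂d₂², rate at 7.40 m:
(0.746/7.40)² = 0.01016, so 3870 × 0.01016 = 39.32 μSv/h.
Stay time = 14.0 μSv ÷ 39.32 μSv/h = 0.3561 h.

0.356 h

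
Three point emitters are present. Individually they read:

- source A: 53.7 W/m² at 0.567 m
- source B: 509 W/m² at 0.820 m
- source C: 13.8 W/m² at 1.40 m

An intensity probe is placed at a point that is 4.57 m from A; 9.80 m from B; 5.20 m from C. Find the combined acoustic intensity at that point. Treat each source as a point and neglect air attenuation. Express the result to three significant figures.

By superposition, sum each source's inverse-square contribution:
A: 53.7 × (0.567/4.57)² = 0.8266 W/m²
B: 509 × (0.820/9.80)² = 3.564 W/m²
C: 13.8 × (1.40/5.20)² = 1.000 W/m²
Total = 0.8266 + 3.564 + 1.000 = 5.391 W/m².

5.39 W/m²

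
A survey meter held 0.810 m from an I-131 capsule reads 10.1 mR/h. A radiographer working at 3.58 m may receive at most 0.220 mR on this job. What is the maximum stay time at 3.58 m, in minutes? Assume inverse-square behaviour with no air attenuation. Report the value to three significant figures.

25.5 min

By the inverse-square law, rate at 3.58 m:
10.1 × (0.810/3.58)² = 10.1 × 0.05119 = 0.5170 mR/h.
Stay time = 0.220 mR ÷ 0.5170 mR/h = 0.4255 h = 25.53 min.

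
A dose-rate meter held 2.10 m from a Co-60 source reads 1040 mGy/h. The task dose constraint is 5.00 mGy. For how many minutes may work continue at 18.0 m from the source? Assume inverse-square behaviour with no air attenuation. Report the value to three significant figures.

Intensity scales as (d₁/d₂)², so rate at 18.0 m:
(2.10/18.0)² = 0.01361, so 1040 × 0.01361 = 14.15 mGy/h.
Stay time = 5.00 mGy ÷ 14.15 mGy/h = 0.3534 h = 21.20 min.

21.2 min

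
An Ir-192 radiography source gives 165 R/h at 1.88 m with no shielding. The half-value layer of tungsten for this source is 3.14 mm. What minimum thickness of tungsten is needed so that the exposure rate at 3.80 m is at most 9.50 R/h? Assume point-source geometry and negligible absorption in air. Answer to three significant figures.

At 3.80 m, distance alone gives (1.88/3.80)² = 0.2448, so 165 × 0.2448 = 40.39 R/h.
Further attenuation needed: 40.39/9.50 = 4.252.
n = log₂(4.252) = 2.088 half-value layers.
Thickness = 2.088 × 3.14 mm = 6.556 mm.

6.56 mm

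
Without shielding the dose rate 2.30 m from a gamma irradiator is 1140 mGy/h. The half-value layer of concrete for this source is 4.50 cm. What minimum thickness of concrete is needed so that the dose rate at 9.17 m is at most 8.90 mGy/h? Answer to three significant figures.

At 9.17 m, distance alone gives (2.30/9.17)² = 0.06291, so 1140 × 0.06291 = 71.72 mGy/h.
Further attenuation needed: 71.72/8.90 = 8.058.
n = log₂(8.058) = 3.010 half-value layers.
Thickness = 3.010 × 4.50 cm = 13.54 cm.

13.5 cm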